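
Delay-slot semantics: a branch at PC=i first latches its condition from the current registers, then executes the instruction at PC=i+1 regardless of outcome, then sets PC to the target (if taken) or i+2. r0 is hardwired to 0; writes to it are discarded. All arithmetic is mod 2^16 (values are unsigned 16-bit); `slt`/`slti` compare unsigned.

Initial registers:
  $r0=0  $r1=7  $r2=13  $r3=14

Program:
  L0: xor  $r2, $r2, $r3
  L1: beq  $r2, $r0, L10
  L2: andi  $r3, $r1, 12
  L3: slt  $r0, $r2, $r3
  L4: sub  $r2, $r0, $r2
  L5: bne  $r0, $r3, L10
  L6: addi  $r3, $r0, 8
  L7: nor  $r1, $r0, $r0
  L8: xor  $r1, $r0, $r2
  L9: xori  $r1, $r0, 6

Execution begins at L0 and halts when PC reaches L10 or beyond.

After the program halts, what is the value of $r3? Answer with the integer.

#0 xor  $r2, $r2, $r3 ; 0/7/3/14
#1 beq  $r2, $r0, L10 ; 0/7/3/14 ; →fallthru
#2 andi  $r3, $r1, 12 ; 0/7/3/4
#3 slt  $r0, $r2, $r3 ; 0/7/3/4
#4 sub  $r2, $r0, $r2 ; 0/7/65533/4
#5 bne  $r0, $r3, L10 ; 0/7/65533/4 ; →target
#6 addi  $r3, $r0, 8 ; 0/7/65533/8

8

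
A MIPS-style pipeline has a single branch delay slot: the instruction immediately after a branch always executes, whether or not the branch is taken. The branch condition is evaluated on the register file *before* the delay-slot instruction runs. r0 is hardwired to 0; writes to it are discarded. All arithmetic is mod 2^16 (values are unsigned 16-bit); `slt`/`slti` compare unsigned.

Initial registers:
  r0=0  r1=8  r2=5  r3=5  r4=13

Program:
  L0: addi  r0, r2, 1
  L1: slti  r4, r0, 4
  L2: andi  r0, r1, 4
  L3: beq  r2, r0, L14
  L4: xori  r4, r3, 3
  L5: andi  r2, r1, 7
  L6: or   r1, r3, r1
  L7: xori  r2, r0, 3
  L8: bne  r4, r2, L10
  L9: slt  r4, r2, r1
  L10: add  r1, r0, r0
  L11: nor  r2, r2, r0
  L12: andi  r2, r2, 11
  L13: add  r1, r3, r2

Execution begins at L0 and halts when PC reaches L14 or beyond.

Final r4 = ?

1

#0 addi  r0, r2, 1 ; 0/8/5/5/13
#1 slti  r4, r0, 4 ; 0/8/5/5/1
#2 andi  r0, r1, 4 ; 0/8/5/5/1
#3 beq  r2, r0, L14 ; 0/8/5/5/1 ; →fallthru
#4 xori  r4, r3, 3 ; 0/8/5/5/6
#5 andi  r2, r1, 7 ; 0/8/0/5/6
#6 or   r1, r3, r1 ; 0/13/0/5/6
#7 xori  r2, r0, 3 ; 0/13/3/5/6
#8 bne  r4, r2, L10 ; 0/13/3/5/6 ; →target
#9 slt  r4, r2, r1 ; 0/13/3/5/1
#10 add  r1, r0, r0 ; 0/0/3/5/1
#11 nor  r2, r2, r0 ; 0/0/65532/5/1
#12 andi  r2, r2, 11 ; 0/0/8/5/1
#13 add  r1, r3, r2 ; 0/13/8/5/1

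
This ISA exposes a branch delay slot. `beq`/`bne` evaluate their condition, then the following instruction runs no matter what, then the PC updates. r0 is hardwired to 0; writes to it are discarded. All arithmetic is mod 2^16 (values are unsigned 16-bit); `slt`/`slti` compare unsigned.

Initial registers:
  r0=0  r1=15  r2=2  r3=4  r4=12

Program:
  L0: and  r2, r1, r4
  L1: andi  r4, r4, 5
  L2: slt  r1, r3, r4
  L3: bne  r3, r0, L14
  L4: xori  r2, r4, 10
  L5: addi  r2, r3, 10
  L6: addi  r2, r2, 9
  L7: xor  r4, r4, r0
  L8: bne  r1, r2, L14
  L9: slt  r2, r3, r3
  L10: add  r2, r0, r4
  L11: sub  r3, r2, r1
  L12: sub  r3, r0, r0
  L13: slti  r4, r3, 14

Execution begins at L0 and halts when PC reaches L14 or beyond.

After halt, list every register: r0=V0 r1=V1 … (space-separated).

PC=0  and  r2, r1, r4        | r0=0 r1=15 r2=12 r3=4 r4=12
PC=1  andi  r4, r4, 5        | r0=0 r1=15 r2=12 r3=4 r4=4
PC=2  slt  r1, r3, r4        | r0=0 r1=0 r2=12 r3=4 r4=4
PC=3  bne  r3, r0, L14       | r0=0 r1=0 r2=12 r3=4 r4=4  [TAKEN]
PC=4  xori  r2, r4, 10       | r0=0 r1=0 r2=14 r3=4 r4=4

r0=0 r1=0 r2=14 r3=4 r4=4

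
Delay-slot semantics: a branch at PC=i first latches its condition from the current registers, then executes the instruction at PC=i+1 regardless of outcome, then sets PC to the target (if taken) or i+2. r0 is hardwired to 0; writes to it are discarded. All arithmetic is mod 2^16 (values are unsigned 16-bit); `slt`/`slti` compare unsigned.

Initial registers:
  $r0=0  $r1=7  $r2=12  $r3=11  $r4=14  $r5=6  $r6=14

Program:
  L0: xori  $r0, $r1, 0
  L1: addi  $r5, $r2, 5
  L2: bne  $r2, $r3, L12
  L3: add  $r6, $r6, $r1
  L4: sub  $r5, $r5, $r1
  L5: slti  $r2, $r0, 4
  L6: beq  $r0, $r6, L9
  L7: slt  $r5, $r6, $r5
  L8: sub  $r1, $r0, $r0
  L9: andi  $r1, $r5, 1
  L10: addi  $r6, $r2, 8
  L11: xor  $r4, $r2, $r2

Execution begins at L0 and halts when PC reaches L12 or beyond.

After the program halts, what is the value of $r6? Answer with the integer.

21

PC=0  xori  $r0, $r1, 0      | $r0=0 $r1=7 $r2=12 $r3=11 $r4=14 $r5=6 $r6=14
PC=1  addi  $r5, $r2, 5      | $r0=0 $r1=7 $r2=12 $r3=11 $r4=14 $r5=17 $r6=14
PC=2  bne  $r2, $r3, L12     | $r0=0 $r1=7 $r2=12 $r3=11 $r4=14 $r5=17 $r6=14  [TAKEN]
PC=3  add  $r6, $r6, $r1     | $r0=0 $r1=7 $r2=12 $r3=11 $r4=14 $r5=17 $r6=21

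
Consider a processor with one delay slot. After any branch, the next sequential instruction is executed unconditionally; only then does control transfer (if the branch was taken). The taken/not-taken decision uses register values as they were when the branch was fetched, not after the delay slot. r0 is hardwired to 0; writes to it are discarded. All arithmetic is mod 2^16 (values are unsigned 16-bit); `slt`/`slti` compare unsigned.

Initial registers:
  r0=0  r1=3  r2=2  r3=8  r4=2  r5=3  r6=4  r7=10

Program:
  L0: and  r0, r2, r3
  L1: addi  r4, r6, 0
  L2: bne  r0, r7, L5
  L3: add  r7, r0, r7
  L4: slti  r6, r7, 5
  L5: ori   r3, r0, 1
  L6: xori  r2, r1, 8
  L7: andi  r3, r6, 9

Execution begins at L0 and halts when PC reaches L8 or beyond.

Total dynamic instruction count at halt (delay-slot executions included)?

PC=0  and  r0, r2, r3        | r0=0 r1=3 r2=2 r3=8 r4=2 r5=3 r6=4 r7=10
PC=1  addi  r4, r6, 0        | r0=0 r1=3 r2=2 r3=8 r4=4 r5=3 r6=4 r7=10
PC=2  bne  r0, r7, L5        | r0=0 r1=3 r2=2 r3=8 r4=4 r5=3 r6=4 r7=10  [TAKEN]
PC=3  add  r7, r0, r7        | r0=0 r1=3 r2=2 r3=8 r4=4 r5=3 r6=4 r7=10
PC=5  ori   r3, r0, 1        | r0=0 r1=3 r2=2 r3=1 r4=4 r5=3 r6=4 r7=10
PC=6  xori  r2, r1, 8        | r0=0 r1=3 r2=11 r3=1 r4=4 r5=3 r6=4 r7=10
PC=7  andi  r3, r6, 9        | r0=0 r1=3 r2=11 r3=0 r4=4 r5=3 r6=4 r7=10

7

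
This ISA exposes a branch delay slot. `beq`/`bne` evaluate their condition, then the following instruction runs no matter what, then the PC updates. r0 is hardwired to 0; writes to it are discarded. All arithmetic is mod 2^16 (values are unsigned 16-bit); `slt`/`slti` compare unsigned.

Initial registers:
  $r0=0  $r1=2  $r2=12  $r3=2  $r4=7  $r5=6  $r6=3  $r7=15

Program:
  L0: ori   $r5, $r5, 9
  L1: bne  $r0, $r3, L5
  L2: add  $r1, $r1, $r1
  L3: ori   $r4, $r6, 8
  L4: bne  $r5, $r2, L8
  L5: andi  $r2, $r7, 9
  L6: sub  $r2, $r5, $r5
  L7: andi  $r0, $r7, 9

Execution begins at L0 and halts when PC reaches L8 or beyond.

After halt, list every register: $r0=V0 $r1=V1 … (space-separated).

$r0=0 $r1=4 $r2=0 $r3=2 $r4=7 $r5=15 $r6=3 $r7=15

[0] ori   $r5, $r5, 9  →  {$r0:0, $r1:2, $r2:12, $r3:2, $r4:7, $r5:15, $r6:3, $r7:15}
[1] bne  $r0, $r3, L5  →  {$r0:0, $r1:2, $r2:12, $r3:2, $r4:7, $r5:15, $r6:3, $r7:15}  ⟨branch taken⟩
[2] add  $r1, $r1, $r1  →  {$r0:0, $r1:4, $r2:12, $r3:2, $r4:7, $r5:15, $r6:3, $r7:15}
[5] andi  $r2, $r7, 9  →  {$r0:0, $r1:4, $r2:9, $r3:2, $r4:7, $r5:15, $r6:3, $r7:15}
[6] sub  $r2, $r5, $r5  →  {$r0:0, $r1:4, $r2:0, $r3:2, $r4:7, $r5:15, $r6:3, $r7:15}
[7] andi  $r0, $r7, 9  →  {$r0:0, $r1:4, $r2:0, $r3:2, $r4:7, $r5:15, $r6:3, $r7:15}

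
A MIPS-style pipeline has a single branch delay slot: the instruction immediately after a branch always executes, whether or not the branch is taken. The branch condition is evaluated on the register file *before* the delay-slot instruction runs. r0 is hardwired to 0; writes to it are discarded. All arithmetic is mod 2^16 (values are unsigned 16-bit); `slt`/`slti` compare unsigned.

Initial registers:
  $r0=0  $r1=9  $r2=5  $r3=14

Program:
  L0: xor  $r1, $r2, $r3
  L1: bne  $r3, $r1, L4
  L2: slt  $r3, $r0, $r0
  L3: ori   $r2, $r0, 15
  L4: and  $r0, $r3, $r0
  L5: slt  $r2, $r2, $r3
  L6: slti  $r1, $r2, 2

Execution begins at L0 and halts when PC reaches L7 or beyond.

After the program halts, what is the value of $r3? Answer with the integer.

PC=0  xor  $r1, $r2, $r3     | $r0=0 $r1=11 $r2=5 $r3=14
PC=1  bne  $r3, $r1, L4      | $r0=0 $r1=11 $r2=5 $r3=14  [TAKEN]
PC=2  slt  $r3, $r0, $r0     | $r0=0 $r1=11 $r2=5 $r3=0
PC=4  and  $r0, $r3, $r0     | $r0=0 $r1=11 $r2=5 $r3=0
PC=5  slt  $r2, $r2, $r3     | $r0=0 $r1=11 $r2=0 $r3=0
PC=6  slti  $r1, $r2, 2      | $r0=0 $r1=1 $r2=0 $r3=0

0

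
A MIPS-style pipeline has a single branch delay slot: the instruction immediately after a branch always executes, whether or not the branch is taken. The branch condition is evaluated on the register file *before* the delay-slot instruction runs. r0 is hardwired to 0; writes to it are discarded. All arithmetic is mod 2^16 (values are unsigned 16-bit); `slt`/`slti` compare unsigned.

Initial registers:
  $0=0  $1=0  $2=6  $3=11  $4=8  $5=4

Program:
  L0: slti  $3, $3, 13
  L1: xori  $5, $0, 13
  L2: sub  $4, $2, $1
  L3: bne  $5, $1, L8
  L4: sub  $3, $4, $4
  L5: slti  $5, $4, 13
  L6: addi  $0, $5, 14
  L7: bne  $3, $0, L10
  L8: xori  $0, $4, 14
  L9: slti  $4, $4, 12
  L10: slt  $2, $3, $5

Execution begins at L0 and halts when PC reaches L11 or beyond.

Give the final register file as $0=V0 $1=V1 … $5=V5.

  step pc=0: slti  $3, $3, 13  regs=(0,0,6,1,8,4)
  step pc=1: xori  $5, $0, 13  regs=(0,0,6,1,8,13)
  step pc=2: sub  $4, $2, $1  regs=(0,0,6,1,6,13)
  step pc=3: bne  $5, $1, L8  cond=T  regs=(0,0,6,1,6,13)
  step pc=4: sub  $3, $4, $4  regs=(0,0,6,0,6,13)
  step pc=8: xori  $0, $4, 14  regs=(0,0,6,0,6,13)
  step pc=9: slti  $4, $4, 12  regs=(0,0,6,0,1,13)
  step pc=10: slt  $2, $3, $5  regs=(0,0,1,0,1,13)

$0=0 $1=0 $2=1 $3=0 $4=1 $5=13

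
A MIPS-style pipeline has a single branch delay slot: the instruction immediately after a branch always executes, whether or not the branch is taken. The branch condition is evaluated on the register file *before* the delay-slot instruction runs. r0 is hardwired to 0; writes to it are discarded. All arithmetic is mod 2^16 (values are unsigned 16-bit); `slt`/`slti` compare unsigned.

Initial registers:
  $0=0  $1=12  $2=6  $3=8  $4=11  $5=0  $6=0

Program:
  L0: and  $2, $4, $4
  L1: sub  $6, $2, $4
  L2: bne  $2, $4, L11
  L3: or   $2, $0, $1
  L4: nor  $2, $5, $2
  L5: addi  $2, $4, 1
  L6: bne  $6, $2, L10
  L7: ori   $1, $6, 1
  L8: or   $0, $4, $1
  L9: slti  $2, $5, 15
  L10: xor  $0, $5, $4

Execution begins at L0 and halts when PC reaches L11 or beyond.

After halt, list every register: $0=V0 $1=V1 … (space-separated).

#0 and  $2, $4, $4 ; 0/12/11/8/11/0/0
#1 sub  $6, $2, $4 ; 0/12/11/8/11/0/0
#2 bne  $2, $4, L11 ; 0/12/11/8/11/0/0 ; →fallthru
#3 or   $2, $0, $1 ; 0/12/12/8/11/0/0
#4 nor  $2, $5, $2 ; 0/12/65523/8/11/0/0
#5 addi  $2, $4, 1 ; 0/12/12/8/11/0/0
#6 bne  $6, $2, L10 ; 0/12/12/8/11/0/0 ; →target
#7 ori   $1, $6, 1 ; 0/1/12/8/11/0/0
#10 xor  $0, $5, $4 ; 0/1/12/8/11/0/0

$0=0 $1=1 $2=12 $3=8 $4=11 $5=0 $6=0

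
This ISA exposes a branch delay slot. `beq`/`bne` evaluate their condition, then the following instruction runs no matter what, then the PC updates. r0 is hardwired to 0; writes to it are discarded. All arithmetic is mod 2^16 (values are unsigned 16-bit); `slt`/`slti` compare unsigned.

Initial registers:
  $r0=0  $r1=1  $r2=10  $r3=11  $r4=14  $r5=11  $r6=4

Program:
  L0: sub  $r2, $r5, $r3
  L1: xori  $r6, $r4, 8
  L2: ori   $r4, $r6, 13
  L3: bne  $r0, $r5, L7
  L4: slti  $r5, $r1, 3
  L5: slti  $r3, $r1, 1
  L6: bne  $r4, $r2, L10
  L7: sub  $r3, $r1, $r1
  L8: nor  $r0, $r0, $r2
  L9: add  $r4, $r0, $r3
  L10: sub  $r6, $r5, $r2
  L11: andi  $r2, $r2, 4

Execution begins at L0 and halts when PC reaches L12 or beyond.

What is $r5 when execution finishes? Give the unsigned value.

#0 sub  $r2, $r5, $r3 ; 0/1/0/11/14/11/4
#1 xori  $r6, $r4, 8 ; 0/1/0/11/14/11/6
#2 ori   $r4, $r6, 13 ; 0/1/0/11/15/11/6
#3 bne  $r0, $r5, L7 ; 0/1/0/11/15/11/6 ; →target
#4 slti  $r5, $r1, 3 ; 0/1/0/11/15/1/6
#7 sub  $r3, $r1, $r1 ; 0/1/0/0/15/1/6
#8 nor  $r0, $r0, $r2 ; 0/1/0/0/15/1/6
#9 add  $r4, $r0, $r3 ; 0/1/0/0/0/1/6
#10 sub  $r6, $r5, $r2 ; 0/1/0/0/0/1/1
#11 andi  $r2, $r2, 4 ; 0/1/0/0/0/1/1

1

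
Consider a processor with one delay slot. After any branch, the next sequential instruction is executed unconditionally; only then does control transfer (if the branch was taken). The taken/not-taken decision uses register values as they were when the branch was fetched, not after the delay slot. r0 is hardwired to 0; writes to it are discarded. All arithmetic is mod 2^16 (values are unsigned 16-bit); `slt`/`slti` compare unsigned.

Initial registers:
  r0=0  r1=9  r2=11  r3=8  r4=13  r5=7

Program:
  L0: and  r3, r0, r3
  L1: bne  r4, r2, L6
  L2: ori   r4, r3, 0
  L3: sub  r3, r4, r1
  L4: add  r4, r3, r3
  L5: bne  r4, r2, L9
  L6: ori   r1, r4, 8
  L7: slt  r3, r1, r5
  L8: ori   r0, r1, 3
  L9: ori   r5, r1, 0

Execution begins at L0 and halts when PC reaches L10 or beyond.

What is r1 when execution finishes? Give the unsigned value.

8

#0 and  r3, r0, r3 ; 0/9/11/0/13/7
#1 bne  r4, r2, L6 ; 0/9/11/0/13/7 ; →target
#2 ori   r4, r3, 0 ; 0/9/11/0/0/7
#6 ori   r1, r4, 8 ; 0/8/11/0/0/7
#7 slt  r3, r1, r5 ; 0/8/11/0/0/7
#8 ori   r0, r1, 3 ; 0/8/11/0/0/7
#9 ori   r5, r1, 0 ; 0/8/11/0/0/8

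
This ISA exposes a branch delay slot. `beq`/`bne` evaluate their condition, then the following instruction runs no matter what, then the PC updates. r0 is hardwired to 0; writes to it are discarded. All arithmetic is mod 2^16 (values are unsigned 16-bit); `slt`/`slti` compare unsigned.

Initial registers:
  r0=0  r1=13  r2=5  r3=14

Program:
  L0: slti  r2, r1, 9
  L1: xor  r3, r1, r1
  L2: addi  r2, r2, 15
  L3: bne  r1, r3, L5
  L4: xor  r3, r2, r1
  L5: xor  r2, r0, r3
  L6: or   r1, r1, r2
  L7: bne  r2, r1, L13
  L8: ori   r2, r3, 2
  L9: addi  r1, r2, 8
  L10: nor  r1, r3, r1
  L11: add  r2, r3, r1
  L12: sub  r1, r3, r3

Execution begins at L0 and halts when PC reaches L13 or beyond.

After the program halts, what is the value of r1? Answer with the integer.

15

PC=0  slti  r2, r1, 9        | r0=0 r1=13 r2=0 r3=14
PC=1  xor  r3, r1, r1        | r0=0 r1=13 r2=0 r3=0
PC=2  addi  r2, r2, 15       | r0=0 r1=13 r2=15 r3=0
PC=3  bne  r1, r3, L5        | r0=0 r1=13 r2=15 r3=0  [TAKEN]
PC=4  xor  r3, r2, r1        | r0=0 r1=13 r2=15 r3=2
PC=5  xor  r2, r0, r3        | r0=0 r1=13 r2=2 r3=2
PC=6  or   r1, r1, r2        | r0=0 r1=15 r2=2 r3=2
PC=7  bne  r2, r1, L13       | r0=0 r1=15 r2=2 r3=2  [TAKEN]
PC=8  ori   r2, r3, 2        | r0=0 r1=15 r2=2 r3=2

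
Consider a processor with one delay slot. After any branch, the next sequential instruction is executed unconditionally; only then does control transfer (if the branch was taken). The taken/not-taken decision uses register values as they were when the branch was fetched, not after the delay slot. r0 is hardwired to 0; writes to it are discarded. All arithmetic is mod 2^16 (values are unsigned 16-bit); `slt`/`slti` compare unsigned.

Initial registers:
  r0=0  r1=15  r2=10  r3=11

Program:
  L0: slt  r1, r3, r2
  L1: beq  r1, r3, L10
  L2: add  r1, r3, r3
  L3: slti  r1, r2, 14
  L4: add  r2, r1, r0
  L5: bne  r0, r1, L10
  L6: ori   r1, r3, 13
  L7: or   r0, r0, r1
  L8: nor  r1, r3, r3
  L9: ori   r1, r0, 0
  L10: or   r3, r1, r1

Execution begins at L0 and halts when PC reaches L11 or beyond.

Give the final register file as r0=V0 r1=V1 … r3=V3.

r0=0 r1=15 r2=1 r3=15

PC=0  slt  r1, r3, r2        | r0=0 r1=0 r2=10 r3=11
PC=1  beq  r1, r3, L10       | r0=0 r1=0 r2=10 r3=11  [not taken]
PC=2  add  r1, r3, r3        | r0=0 r1=22 r2=10 r3=11
PC=3  slti  r1, r2, 14       | r0=0 r1=1 r2=10 r3=11
PC=4  add  r2, r1, r0        | r0=0 r1=1 r2=1 r3=11
PC=5  bne  r0, r1, L10       | r0=0 r1=1 r2=1 r3=11  [TAKEN]
PC=6  ori   r1, r3, 13       | r0=0 r1=15 r2=1 r3=11
PC=10 or   r3, r1, r1        | r0=0 r1=15 r2=1 r3=15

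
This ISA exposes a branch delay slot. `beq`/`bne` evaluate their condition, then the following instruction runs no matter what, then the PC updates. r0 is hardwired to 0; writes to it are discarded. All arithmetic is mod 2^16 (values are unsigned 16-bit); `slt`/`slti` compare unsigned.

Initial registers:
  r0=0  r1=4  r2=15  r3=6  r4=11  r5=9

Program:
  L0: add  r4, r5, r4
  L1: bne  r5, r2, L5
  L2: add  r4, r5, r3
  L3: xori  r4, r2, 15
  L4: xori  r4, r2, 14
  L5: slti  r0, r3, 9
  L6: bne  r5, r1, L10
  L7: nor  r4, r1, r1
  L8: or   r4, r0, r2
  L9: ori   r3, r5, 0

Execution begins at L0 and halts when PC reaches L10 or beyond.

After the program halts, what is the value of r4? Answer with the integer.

65531

PC=0  add  r4, r5, r4        | r0=0 r1=4 r2=15 r3=6 r4=20 r5=9
PC=1  bne  r5, r2, L5        | r0=0 r1=4 r2=15 r3=6 r4=20 r5=9  [TAKEN]
PC=2  add  r4, r5, r3        | r0=0 r1=4 r2=15 r3=6 r4=15 r5=9
PC=5  slti  r0, r3, 9        | r0=0 r1=4 r2=15 r3=6 r4=15 r5=9
PC=6  bne  r5, r1, L10       | r0=0 r1=4 r2=15 r3=6 r4=15 r5=9  [TAKEN]
PC=7  nor  r4, r1, r1        | r0=0 r1=4 r2=15 r3=6 r4=65531 r5=9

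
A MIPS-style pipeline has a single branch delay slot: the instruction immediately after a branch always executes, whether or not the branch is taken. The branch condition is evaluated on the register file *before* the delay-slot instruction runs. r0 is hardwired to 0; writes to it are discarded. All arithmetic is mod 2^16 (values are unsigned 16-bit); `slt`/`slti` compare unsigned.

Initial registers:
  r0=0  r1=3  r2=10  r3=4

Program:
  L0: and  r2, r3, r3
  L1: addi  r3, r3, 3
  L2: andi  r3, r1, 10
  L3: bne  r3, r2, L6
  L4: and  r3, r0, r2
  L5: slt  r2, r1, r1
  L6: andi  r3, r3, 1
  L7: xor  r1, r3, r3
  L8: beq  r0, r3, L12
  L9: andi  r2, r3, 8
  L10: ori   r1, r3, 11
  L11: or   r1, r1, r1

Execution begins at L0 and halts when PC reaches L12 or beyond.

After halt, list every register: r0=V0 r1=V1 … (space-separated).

PC=0  and  r2, r3, r3        | r0=0 r1=3 r2=4 r3=4
PC=1  addi  r3, r3, 3        | r0=0 r1=3 r2=4 r3=7
PC=2  andi  r3, r1, 10       | r0=0 r1=3 r2=4 r3=2
PC=3  bne  r3, r2, L6        | r0=0 r1=3 r2=4 r3=2  [TAKEN]
PC=4  and  r3, r0, r2        | r0=0 r1=3 r2=4 r3=0
PC=6  andi  r3, r3, 1        | r0=0 r1=3 r2=4 r3=0
PC=7  xor  r1, r3, r3        | r0=0 r1=0 r2=4 r3=0
PC=8  beq  r0, r3, L12       | r0=0 r1=0 r2=4 r3=0  [TAKEN]
PC=9  andi  r2, r3, 8        | r0=0 r1=0 r2=0 r3=0

r0=0 r1=0 r2=0 r3=0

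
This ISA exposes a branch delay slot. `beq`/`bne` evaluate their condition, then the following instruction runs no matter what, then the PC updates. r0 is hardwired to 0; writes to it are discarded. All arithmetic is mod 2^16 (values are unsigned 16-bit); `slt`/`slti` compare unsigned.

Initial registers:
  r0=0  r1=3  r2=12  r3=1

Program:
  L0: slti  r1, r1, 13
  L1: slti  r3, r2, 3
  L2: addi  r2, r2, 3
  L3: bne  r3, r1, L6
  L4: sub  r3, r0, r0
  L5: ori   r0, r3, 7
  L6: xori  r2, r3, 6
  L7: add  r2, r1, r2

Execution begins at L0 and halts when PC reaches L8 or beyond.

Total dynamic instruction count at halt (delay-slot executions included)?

#0 slti  r1, r1, 13 ; 0/1/12/1
#1 slti  r3, r2, 3 ; 0/1/12/0
#2 addi  r2, r2, 3 ; 0/1/15/0
#3 bne  r3, r1, L6 ; 0/1/15/0 ; →target
#4 sub  r3, r0, r0 ; 0/1/15/0
#6 xori  r2, r3, 6 ; 0/1/6/0
#7 add  r2, r1, r2 ; 0/1/7/0

7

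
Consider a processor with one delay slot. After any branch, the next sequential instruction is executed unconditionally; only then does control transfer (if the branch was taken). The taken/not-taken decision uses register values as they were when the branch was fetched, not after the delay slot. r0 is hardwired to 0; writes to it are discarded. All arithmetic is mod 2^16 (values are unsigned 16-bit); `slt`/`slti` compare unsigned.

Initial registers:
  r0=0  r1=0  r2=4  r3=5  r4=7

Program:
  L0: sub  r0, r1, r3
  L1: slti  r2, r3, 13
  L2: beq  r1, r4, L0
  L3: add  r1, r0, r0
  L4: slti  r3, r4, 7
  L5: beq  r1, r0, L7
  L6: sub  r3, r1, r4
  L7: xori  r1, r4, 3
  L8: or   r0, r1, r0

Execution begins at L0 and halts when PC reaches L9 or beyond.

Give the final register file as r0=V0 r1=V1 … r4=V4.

[0] sub  r0, r1, r3  →  {r0:0, r1:0, r2:4, r3:5, r4:7}
[1] slti  r2, r3, 13  →  {r0:0, r1:0, r2:1, r3:5, r4:7}
[2] beq  r1, r4, L0  →  {r0:0, r1:0, r2:1, r3:5, r4:7}  ⟨branch fallthrough⟩
[3] add  r1, r0, r0  →  {r0:0, r1:0, r2:1, r3:5, r4:7}
[4] slti  r3, r4, 7  →  {r0:0, r1:0, r2:1, r3:0, r4:7}
[5] beq  r1, r0, L7  →  {r0:0, r1:0, r2:1, r3:0, r4:7}  ⟨branch taken⟩
[6] sub  r3, r1, r4  →  {r0:0, r1:0, r2:1, r3:65529, r4:7}
[7] xori  r1, r4, 3  →  {r0:0, r1:4, r2:1, r3:65529, r4:7}
[8] or   r0, r1, r0  →  {r0:0, r1:4, r2:1, r3:65529, r4:7}

r0=0 r1=4 r2=1 r3=65529 r4=7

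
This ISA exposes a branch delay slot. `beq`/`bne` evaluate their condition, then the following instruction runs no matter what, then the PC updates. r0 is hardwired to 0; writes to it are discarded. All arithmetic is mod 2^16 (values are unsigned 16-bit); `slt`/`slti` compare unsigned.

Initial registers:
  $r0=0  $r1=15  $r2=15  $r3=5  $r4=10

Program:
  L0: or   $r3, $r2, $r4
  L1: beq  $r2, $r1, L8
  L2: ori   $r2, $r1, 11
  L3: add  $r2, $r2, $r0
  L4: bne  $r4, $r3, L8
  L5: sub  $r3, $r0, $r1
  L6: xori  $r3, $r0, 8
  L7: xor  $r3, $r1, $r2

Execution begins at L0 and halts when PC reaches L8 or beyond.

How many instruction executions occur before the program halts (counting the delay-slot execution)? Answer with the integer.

3

PC=0  or   $r3, $r2, $r4     | $r0=0 $r1=15 $r2=15 $r3=15 $r4=10
PC=1  beq  $r2, $r1, L8      | $r0=0 $r1=15 $r2=15 $r3=15 $r4=10  [TAKEN]
PC=2  ori   $r2, $r1, 11     | $r0=0 $r1=15 $r2=15 $r3=15 $r4=10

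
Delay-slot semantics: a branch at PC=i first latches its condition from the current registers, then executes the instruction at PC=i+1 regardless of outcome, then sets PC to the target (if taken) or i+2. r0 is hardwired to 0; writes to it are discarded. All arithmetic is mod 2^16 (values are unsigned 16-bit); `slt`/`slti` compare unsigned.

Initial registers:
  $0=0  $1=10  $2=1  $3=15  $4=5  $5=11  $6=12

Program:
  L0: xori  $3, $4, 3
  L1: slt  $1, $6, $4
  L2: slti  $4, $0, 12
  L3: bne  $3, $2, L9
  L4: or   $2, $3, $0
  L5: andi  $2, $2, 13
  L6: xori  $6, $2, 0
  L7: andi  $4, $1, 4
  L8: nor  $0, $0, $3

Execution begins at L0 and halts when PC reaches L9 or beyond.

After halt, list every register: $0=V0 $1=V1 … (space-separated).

#0 xori  $3, $4, 3 ; 0/10/1/6/5/11/12
#1 slt  $1, $6, $4 ; 0/0/1/6/5/11/12
#2 slti  $4, $0, 12 ; 0/0/1/6/1/11/12
#3 bne  $3, $2, L9 ; 0/0/1/6/1/11/12 ; →target
#4 or   $2, $3, $0 ; 0/0/6/6/1/11/12

$0=0 $1=0 $2=6 $3=6 $4=1 $5=11 $6=12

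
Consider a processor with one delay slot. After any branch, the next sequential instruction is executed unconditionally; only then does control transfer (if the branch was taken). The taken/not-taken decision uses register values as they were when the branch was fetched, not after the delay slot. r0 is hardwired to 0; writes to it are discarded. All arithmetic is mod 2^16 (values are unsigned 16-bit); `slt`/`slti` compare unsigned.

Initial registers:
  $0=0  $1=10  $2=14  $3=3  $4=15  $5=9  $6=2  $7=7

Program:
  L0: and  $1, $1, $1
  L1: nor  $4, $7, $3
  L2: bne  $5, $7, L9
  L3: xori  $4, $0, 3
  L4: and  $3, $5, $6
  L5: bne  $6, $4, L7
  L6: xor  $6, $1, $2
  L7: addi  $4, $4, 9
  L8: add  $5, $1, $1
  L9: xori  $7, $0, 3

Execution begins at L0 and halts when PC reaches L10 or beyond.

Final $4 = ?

3

[0] and  $1, $1, $1  →  {$0:0, $1:10, $2:14, $3:3, $4:15, $5:9, $6:2, $7:7}
[1] nor  $4, $7, $3  →  {$0:0, $1:10, $2:14, $3:3, $4:65528, $5:9, $6:2, $7:7}
[2] bne  $5, $7, L9  →  {$0:0, $1:10, $2:14, $3:3, $4:65528, $5:9, $6:2, $7:7}  ⟨branch taken⟩
[3] xori  $4, $0, 3  →  {$0:0, $1:10, $2:14, $3:3, $4:3, $5:9, $6:2, $7:7}
[9] xori  $7, $0, 3  →  {$0:0, $1:10, $2:14, $3:3, $4:3, $5:9, $6:2, $7:3}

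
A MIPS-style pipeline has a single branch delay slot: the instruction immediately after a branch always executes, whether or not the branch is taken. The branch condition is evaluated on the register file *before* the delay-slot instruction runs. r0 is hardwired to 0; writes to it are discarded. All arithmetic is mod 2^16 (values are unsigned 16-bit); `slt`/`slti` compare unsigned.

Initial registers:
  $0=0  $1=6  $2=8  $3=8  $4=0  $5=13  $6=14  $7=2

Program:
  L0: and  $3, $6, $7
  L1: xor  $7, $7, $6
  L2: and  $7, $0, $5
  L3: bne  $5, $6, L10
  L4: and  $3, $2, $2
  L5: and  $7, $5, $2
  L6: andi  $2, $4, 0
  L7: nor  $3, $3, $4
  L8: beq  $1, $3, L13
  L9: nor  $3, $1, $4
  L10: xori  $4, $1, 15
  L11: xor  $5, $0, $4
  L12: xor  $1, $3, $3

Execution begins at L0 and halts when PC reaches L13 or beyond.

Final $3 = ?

PC=0  and  $3, $6, $7        | $0=0 $1=6 $2=8 $3=2 $4=0 $5=13 $6=14 $7=2
PC=1  xor  $7, $7, $6        | $0=0 $1=6 $2=8 $3=2 $4=0 $5=13 $6=14 $7=12
PC=2  and  $7, $0, $5        | $0=0 $1=6 $2=8 $3=2 $4=0 $5=13 $6=14 $7=0
PC=3  bne  $5, $6, L10       | $0=0 $1=6 $2=8 $3=2 $4=0 $5=13 $6=14 $7=0  [TAKEN]
PC=4  and  $3, $2, $2        | $0=0 $1=6 $2=8 $3=8 $4=0 $5=13 $6=14 $7=0
PC=10 xori  $4, $1, 15       | $0=0 $1=6 $2=8 $3=8 $4=9 $5=13 $6=14 $7=0
PC=11 xor  $5, $0, $4        | $0=0 $1=6 $2=8 $3=8 $4=9 $5=9 $6=14 $7=0
PC=12 xor  $1, $3, $3        | $0=0 $1=0 $2=8 $3=8 $4=9 $5=9 $6=14 $7=0

8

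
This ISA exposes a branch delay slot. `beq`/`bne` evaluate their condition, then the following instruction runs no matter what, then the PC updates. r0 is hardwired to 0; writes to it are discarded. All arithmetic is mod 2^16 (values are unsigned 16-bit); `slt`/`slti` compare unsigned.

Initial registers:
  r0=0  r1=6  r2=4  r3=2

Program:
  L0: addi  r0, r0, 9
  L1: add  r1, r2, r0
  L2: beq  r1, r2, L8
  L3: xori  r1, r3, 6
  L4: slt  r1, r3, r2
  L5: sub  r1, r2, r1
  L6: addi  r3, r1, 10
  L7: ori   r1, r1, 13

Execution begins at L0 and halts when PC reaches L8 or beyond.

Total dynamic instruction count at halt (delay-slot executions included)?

4

#0 addi  r0, r0, 9 ; 0/6/4/2
#1 add  r1, r2, r0 ; 0/4/4/2
#2 beq  r1, r2, L8 ; 0/4/4/2 ; →target
#3 xori  r1, r3, 6 ; 0/4/4/2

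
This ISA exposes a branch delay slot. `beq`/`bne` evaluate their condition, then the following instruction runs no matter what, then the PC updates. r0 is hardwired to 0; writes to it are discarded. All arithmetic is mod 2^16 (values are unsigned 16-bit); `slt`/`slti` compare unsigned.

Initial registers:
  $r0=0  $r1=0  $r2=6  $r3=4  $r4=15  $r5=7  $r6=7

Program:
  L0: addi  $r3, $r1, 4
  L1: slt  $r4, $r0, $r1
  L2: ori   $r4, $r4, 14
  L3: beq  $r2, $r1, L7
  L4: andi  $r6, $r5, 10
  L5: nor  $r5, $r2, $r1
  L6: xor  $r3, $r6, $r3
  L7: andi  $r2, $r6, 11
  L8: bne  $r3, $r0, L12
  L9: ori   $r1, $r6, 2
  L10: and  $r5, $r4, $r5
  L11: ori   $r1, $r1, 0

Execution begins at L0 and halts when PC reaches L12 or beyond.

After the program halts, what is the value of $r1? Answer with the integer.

[0] addi  $r3, $r1, 4  →  {$r0:0, $r1:0, $r2:6, $r3:4, $r4:15, $r5:7, $r6:7}
[1] slt  $r4, $r0, $r1  →  {$r0:0, $r1:0, $r2:6, $r3:4, $r4:0, $r5:7, $r6:7}
[2] ori   $r4, $r4, 14  →  {$r0:0, $r1:0, $r2:6, $r3:4, $r4:14, $r5:7, $r6:7}
[3] beq  $r2, $r1, L7  →  {$r0:0, $r1:0, $r2:6, $r3:4, $r4:14, $r5:7, $r6:7}  ⟨branch fallthrough⟩
[4] andi  $r6, $r5, 10  →  {$r0:0, $r1:0, $r2:6, $r3:4, $r4:14, $r5:7, $r6:2}
[5] nor  $r5, $r2, $r1  →  {$r0:0, $r1:0, $r2:6, $r3:4, $r4:14, $r5:65529, $r6:2}
[6] xor  $r3, $r6, $r3  →  {$r0:0, $r1:0, $r2:6, $r3:6, $r4:14, $r5:65529, $r6:2}
[7] andi  $r2, $r6, 11  →  {$r0:0, $r1:0, $r2:2, $r3:6, $r4:14, $r5:65529, $r6:2}
[8] bne  $r3, $r0, L12  →  {$r0:0, $r1:0, $r2:2, $r3:6, $r4:14, $r5:65529, $r6:2}  ⟨branch taken⟩
[9] ori   $r1, $r6, 2  →  {$r0:0, $r1:2, $r2:2, $r3:6, $r4:14, $r5:65529, $r6:2}

2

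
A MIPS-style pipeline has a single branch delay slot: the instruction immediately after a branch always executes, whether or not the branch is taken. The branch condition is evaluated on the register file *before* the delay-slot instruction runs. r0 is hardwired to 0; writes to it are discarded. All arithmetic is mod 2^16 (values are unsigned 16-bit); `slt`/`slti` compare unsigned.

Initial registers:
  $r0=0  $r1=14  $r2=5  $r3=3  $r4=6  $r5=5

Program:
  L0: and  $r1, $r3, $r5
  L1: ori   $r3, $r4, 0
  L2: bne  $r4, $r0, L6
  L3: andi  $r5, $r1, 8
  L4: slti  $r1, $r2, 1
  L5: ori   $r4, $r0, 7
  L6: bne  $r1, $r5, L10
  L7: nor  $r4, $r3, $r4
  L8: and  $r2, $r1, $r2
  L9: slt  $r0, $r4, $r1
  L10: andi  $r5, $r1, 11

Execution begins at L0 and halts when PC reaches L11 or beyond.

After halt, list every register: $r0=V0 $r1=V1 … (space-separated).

$r0=0 $r1=1 $r2=5 $r3=6 $r4=65529 $r5=1

  step pc=0: and  $r1, $r3, $r5  regs=(0,1,5,3,6,5)
  step pc=1: ori   $r3, $r4, 0  regs=(0,1,5,6,6,5)
  step pc=2: bne  $r4, $r0, L6  cond=T  regs=(0,1,5,6,6,5)
  step pc=3: andi  $r5, $r1, 8  regs=(0,1,5,6,6,0)
  step pc=6: bne  $r1, $r5, L10  cond=T  regs=(0,1,5,6,6,0)
  step pc=7: nor  $r4, $r3, $r4  regs=(0,1,5,6,65529,0)
  step pc=10: andi  $r5, $r1, 11  regs=(0,1,5,6,65529,1)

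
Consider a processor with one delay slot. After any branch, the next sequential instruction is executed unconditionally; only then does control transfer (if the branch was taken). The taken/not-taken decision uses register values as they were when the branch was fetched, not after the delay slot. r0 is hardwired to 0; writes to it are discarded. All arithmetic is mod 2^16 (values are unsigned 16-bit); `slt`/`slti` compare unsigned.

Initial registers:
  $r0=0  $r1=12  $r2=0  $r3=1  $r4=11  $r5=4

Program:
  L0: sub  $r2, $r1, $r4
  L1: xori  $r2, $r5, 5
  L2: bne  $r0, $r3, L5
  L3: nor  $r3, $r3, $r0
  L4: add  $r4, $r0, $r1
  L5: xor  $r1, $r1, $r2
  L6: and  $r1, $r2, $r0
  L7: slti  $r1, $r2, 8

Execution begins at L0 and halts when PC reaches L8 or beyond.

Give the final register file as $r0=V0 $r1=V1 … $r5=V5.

$r0=0 $r1=1 $r2=1 $r3=65534 $r4=11 $r5=4

  step pc=0: sub  $r2, $r1, $r4  regs=(0,12,1,1,11,4)
  step pc=1: xori  $r2, $r5, 5  regs=(0,12,1,1,11,4)
  step pc=2: bne  $r0, $r3, L5  cond=T  regs=(0,12,1,1,11,4)
  step pc=3: nor  $r3, $r3, $r0  regs=(0,12,1,65534,11,4)
  step pc=5: xor  $r1, $r1, $r2  regs=(0,13,1,65534,11,4)
  step pc=6: and  $r1, $r2, $r0  regs=(0,0,1,65534,11,4)
  step pc=7: slti  $r1, $r2, 8  regs=(0,1,1,65534,11,4)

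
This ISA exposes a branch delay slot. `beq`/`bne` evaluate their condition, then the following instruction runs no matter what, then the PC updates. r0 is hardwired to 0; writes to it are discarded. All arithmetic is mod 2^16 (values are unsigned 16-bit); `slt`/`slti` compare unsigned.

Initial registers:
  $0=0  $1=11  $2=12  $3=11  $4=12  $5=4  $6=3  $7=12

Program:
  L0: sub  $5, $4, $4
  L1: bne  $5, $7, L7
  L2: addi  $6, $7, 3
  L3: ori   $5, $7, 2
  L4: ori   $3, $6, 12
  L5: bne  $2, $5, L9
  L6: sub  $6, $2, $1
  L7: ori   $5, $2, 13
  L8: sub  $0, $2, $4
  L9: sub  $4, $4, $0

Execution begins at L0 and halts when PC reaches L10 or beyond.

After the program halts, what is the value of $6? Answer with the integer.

#0 sub  $5, $4, $4 ; 0/11/12/11/12/0/3/12
#1 bne  $5, $7, L7 ; 0/11/12/11/12/0/3/12 ; →target
#2 addi  $6, $7, 3 ; 0/11/12/11/12/0/15/12
#7 ori   $5, $2, 13 ; 0/11/12/11/12/13/15/12
#8 sub  $0, $2, $4 ; 0/11/12/11/12/13/15/12
#9 sub  $4, $4, $0 ; 0/11/12/11/12/13/15/12

15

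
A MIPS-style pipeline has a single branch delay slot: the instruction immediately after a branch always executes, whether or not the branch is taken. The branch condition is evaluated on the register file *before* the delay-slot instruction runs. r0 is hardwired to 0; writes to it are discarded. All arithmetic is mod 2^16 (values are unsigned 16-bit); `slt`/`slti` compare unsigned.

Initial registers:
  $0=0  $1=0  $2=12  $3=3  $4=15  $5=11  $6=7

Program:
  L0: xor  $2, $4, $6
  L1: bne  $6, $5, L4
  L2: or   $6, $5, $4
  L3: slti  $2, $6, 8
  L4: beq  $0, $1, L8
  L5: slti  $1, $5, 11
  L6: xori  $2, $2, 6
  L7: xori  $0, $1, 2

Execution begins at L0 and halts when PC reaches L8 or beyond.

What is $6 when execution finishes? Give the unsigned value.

[0] xor  $2, $4, $6  →  {$0:0, $1:0, $2:8, $3:3, $4:15, $5:11, $6:7}
[1] bne  $6, $5, L4  →  {$0:0, $1:0, $2:8, $3:3, $4:15, $5:11, $6:7}  ⟨branch taken⟩
[2] or   $6, $5, $4  →  {$0:0, $1:0, $2:8, $3:3, $4:15, $5:11, $6:15}
[4] beq  $0, $1, L8  →  {$0:0, $1:0, $2:8, $3:3, $4:15, $5:11, $6:15}  ⟨branch taken⟩
[5] slti  $1, $5, 11  →  {$0:0, $1:0, $2:8, $3:3, $4:15, $5:11, $6:15}

15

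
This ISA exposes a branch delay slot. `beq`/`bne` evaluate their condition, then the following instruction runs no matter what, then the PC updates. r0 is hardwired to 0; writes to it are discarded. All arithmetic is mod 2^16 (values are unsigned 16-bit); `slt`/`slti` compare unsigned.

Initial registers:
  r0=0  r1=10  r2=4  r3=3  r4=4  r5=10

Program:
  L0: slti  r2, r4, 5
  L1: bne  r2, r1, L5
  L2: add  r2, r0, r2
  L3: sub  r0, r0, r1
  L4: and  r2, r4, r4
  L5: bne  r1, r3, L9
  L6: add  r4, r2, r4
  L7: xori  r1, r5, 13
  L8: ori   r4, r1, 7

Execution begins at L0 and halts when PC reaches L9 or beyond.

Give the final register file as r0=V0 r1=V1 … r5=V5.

r0=0 r1=10 r2=1 r3=3 r4=5 r5=10

PC=0  slti  r2, r4, 5        | r0=0 r1=10 r2=1 r3=3 r4=4 r5=10
PC=1  bne  r2, r1, L5        | r0=0 r1=10 r2=1 r3=3 r4=4 r5=10  [TAKEN]
PC=2  add  r2, r0, r2        | r0=0 r1=10 r2=1 r3=3 r4=4 r5=10
PC=5  bne  r1, r3, L9        | r0=0 r1=10 r2=1 r3=3 r4=4 r5=10  [TAKEN]
PC=6  add  r4, r2, r4        | r0=0 r1=10 r2=1 r3=3 r4=5 r5=10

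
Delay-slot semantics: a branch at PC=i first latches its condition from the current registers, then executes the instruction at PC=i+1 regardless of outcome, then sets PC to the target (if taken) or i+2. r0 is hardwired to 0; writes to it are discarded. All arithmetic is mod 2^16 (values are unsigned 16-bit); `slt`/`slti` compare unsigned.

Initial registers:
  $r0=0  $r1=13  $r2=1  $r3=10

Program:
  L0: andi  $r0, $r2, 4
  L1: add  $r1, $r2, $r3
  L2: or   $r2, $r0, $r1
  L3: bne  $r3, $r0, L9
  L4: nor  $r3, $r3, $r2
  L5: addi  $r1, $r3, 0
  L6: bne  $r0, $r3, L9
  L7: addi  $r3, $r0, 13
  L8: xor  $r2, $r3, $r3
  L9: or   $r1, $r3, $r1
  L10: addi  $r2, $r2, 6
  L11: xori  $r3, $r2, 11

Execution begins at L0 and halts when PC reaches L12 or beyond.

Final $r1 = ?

  step pc=0: andi  $r0, $r2, 4  regs=(0,13,1,10)
  step pc=1: add  $r1, $r2, $r3  regs=(0,11,1,10)
  step pc=2: or   $r2, $r0, $r1  regs=(0,11,11,10)
  step pc=3: bne  $r3, $r0, L9  cond=T  regs=(0,11,11,10)
  step pc=4: nor  $r3, $r3, $r2  regs=(0,11,11,65524)
  step pc=9: or   $r1, $r3, $r1  regs=(0,65535,11,65524)
  step pc=10: addi  $r2, $r2, 6  regs=(0,65535,17,65524)
  step pc=11: xori  $r3, $r2, 11  regs=(0,65535,17,26)

65535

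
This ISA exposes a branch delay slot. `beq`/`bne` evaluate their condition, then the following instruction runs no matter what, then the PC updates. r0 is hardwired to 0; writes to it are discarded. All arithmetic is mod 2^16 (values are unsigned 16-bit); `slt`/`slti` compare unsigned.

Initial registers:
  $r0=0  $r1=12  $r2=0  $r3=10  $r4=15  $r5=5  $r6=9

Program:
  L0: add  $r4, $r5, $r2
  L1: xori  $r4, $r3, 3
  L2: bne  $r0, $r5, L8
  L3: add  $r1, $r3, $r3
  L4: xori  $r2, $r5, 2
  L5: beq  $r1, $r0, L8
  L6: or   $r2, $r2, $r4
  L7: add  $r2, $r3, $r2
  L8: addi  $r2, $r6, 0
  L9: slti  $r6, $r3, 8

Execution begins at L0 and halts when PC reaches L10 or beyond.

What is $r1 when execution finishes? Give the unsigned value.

  step pc=0: add  $r4, $r5, $r2  regs=(0,12,0,10,5,5,9)
  step pc=1: xori  $r4, $r3, 3  regs=(0,12,0,10,9,5,9)
  step pc=2: bne  $r0, $r5, L8  cond=T  regs=(0,12,0,10,9,5,9)
  step pc=3: add  $r1, $r3, $r3  regs=(0,20,0,10,9,5,9)
  step pc=8: addi  $r2, $r6, 0  regs=(0,20,9,10,9,5,9)
  step pc=9: slti  $r6, $r3, 8  regs=(0,20,9,10,9,5,0)

20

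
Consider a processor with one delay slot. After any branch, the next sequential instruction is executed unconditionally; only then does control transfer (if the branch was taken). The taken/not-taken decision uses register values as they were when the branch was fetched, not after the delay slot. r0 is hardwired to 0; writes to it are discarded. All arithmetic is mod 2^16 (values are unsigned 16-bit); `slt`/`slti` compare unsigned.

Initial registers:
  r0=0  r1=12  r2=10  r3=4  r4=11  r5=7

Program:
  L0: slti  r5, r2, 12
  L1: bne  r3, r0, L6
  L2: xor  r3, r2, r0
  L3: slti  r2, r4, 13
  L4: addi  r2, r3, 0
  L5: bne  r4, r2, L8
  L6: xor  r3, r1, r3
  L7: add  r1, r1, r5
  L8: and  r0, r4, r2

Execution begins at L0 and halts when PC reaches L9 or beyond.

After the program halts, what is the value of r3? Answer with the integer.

6

[0] slti  r5, r2, 12  →  {r0:0, r1:12, r2:10, r3:4, r4:11, r5:1}
[1] bne  r3, r0, L6  →  {r0:0, r1:12, r2:10, r3:4, r4:11, r5:1}  ⟨branch taken⟩
[2] xor  r3, r2, r0  →  {r0:0, r1:12, r2:10, r3:10, r4:11, r5:1}
[6] xor  r3, r1, r3  →  {r0:0, r1:12, r2:10, r3:6, r4:11, r5:1}
[7] add  r1, r1, r5  →  {r0:0, r1:13, r2:10, r3:6, r4:11, r5:1}
[8] and  r0, r4, r2  →  {r0:0, r1:13, r2:10, r3:6, r4:11, r5:1}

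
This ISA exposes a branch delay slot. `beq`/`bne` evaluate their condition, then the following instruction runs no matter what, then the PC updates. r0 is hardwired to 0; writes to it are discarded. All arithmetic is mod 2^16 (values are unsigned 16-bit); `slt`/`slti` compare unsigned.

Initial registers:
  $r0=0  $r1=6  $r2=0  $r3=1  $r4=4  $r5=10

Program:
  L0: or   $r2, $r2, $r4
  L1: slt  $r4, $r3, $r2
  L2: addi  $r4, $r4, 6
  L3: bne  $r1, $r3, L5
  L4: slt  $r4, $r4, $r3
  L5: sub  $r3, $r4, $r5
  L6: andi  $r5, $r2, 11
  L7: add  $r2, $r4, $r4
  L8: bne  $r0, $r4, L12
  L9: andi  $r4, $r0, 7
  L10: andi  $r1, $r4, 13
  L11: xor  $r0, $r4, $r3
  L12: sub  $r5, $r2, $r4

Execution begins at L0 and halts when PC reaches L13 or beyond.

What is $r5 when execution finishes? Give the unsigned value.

0

[0] or   $r2, $r2, $r4  →  {$r0:0, $r1:6, $r2:4, $r3:1, $r4:4, $r5:10}
[1] slt  $r4, $r3, $r2  →  {$r0:0, $r1:6, $r2:4, $r3:1, $r4:1, $r5:10}
[2] addi  $r4, $r4, 6  →  {$r0:0, $r1:6, $r2:4, $r3:1, $r4:7, $r5:10}
[3] bne  $r1, $r3, L5  →  {$r0:0, $r1:6, $r2:4, $r3:1, $r4:7, $r5:10}  ⟨branch taken⟩
[4] slt  $r4, $r4, $r3  →  {$r0:0, $r1:6, $r2:4, $r3:1, $r4:0, $r5:10}
[5] sub  $r3, $r4, $r5  →  {$r0:0, $r1:6, $r2:4, $r3:65526, $r4:0, $r5:10}
[6] andi  $r5, $r2, 11  →  {$r0:0, $r1:6, $r2:4, $r3:65526, $r4:0, $r5:0}
[7] add  $r2, $r4, $r4  →  {$r0:0, $r1:6, $r2:0, $r3:65526, $r4:0, $r5:0}
[8] bne  $r0, $r4, L12  →  {$r0:0, $r1:6, $r2:0, $r3:65526, $r4:0, $r5:0}  ⟨branch fallthrough⟩
[9] andi  $r4, $r0, 7  →  {$r0:0, $r1:6, $r2:0, $r3:65526, $r4:0, $r5:0}
[10] andi  $r1, $r4, 13  →  {$r0:0, $r1:0, $r2:0, $r3:65526, $r4:0, $r5:0}
[11] xor  $r0, $r4, $r3  →  {$r0:0, $r1:0, $r2:0, $r3:65526, $r4:0, $r5:0}
[12] sub  $r5, $r2, $r4  →  {$r0:0, $r1:0, $r2:0, $r3:65526, $r4:0, $r5:0}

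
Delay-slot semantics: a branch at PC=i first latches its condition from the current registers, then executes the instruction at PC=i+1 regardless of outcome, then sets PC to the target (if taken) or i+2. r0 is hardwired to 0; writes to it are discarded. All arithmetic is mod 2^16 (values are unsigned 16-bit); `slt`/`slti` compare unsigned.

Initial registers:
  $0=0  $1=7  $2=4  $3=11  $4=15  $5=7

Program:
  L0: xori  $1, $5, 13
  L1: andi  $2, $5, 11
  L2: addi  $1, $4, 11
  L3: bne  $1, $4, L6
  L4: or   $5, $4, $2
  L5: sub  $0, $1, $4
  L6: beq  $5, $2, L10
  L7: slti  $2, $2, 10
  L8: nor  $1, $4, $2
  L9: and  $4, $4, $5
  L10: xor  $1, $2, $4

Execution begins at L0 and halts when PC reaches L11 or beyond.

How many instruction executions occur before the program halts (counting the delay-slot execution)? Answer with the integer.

10

[0] xori  $1, $5, 13  →  {$0:0, $1:10, $2:4, $3:11, $4:15, $5:7}
[1] andi  $2, $5, 11  →  {$0:0, $1:10, $2:3, $3:11, $4:15, $5:7}
[2] addi  $1, $4, 11  →  {$0:0, $1:26, $2:3, $3:11, $4:15, $5:7}
[3] bne  $1, $4, L6  →  {$0:0, $1:26, $2:3, $3:11, $4:15, $5:7}  ⟨branch taken⟩
[4] or   $5, $4, $2  →  {$0:0, $1:26, $2:3, $3:11, $4:15, $5:15}
[6] beq  $5, $2, L10  →  {$0:0, $1:26, $2:3, $3:11, $4:15, $5:15}  ⟨branch fallthrough⟩
[7] slti  $2, $2, 10  →  {$0:0, $1:26, $2:1, $3:11, $4:15, $5:15}
[8] nor  $1, $4, $2  →  {$0:0, $1:65520, $2:1, $3:11, $4:15, $5:15}
[9] and  $4, $4, $5  →  {$0:0, $1:65520, $2:1, $3:11, $4:15, $5:15}
[10] xor  $1, $2, $4  →  {$0:0, $1:14, $2:1, $3:11, $4:15, $5:15}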